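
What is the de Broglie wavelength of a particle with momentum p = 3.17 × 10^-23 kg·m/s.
2.09 × 10^-11 m

Using the de Broglie relation λ = h/p:

λ = h/p
λ = (6.626 × 10^-34 J·s) / (3.17 × 10^-23 kg·m/s)
λ = 2.09 × 10^-11 m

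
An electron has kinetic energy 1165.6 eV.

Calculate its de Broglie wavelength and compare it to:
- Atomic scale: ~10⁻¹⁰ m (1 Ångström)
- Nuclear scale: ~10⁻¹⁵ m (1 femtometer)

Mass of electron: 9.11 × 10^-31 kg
λ = 3.59 × 10^-11 m, which is between nuclear and atomic scales.

Using λ = h/√(2mKE):

KE = 1165.6 eV = 1.867 × 10^-16 J

λ = h/√(2mKE)
λ = (6.626 × 10^-34 J·s) / √(2 × 9.11 × 10^-31 kg × 1.867 × 10^-16 J)
λ = 3.59 × 10^-11 m

Comparison:
- Atomic scale (10⁻¹⁰ m): λ is 0.36× this size
- Nuclear scale (10⁻¹⁵ m): λ is 3.6e+04× this size

The wavelength is between nuclear and atomic scales.

This wavelength is appropriate for probing atomic structure but too large for nuclear physics experiments.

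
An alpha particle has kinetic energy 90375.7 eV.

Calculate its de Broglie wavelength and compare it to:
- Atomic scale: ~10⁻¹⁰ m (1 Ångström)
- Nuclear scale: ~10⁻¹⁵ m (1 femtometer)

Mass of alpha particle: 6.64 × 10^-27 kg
λ = 4.78 × 10^-14 m, which is between nuclear and atomic scales.

Using λ = h/√(2mKE):

KE = 90375.7 eV = 1.448 × 10^-14 J

λ = h/√(2mKE)
λ = (6.626 × 10^-34 J·s) / √(2 × 6.64 × 10^-27 kg × 1.448 × 10^-14 J)
λ = 4.78 × 10^-14 m

Comparison:
- Atomic scale (10⁻¹⁰ m): λ is 0.00048× this size
- Nuclear scale (10⁻¹⁵ m): λ is 48× this size

The wavelength is between nuclear and atomic scales.

This wavelength is appropriate for probing atomic structure but too large for nuclear physics experiments.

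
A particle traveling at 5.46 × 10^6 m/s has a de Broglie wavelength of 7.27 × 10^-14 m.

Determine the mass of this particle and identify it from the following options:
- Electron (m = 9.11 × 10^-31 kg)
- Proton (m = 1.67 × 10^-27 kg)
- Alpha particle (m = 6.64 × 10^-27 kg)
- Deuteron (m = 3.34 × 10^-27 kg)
The particle is a proton.

From λ = h/(mv), solve for mass:

m = h/(λv)
m = (6.626 × 10^-34 J·s) / (7.27 × 10^-14 m × 5.46 × 10^6 m/s)
m = 1.67 × 10^-27 kg

Comparing with the listed masses, this is closest to a proton.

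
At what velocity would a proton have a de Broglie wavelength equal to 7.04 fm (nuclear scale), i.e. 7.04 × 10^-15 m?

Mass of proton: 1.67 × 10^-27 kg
5.64 × 10^7 m/s

From λ = h/(mv), solve for v:

v = h/(mλ)
v = (6.626 × 10^-34 J·s) / (1.67 × 10^-27 kg × 7.04 × 10^-15 m)
v = 5.64 × 10^7 m/s

Note: This velocity is 18.8% of the speed of light, so relativistic corrections would be needed for a more accurate calculation.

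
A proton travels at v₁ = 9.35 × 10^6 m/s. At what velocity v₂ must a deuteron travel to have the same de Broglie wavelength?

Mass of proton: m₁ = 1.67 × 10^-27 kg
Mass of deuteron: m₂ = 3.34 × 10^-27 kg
v₂ = 4.68 × 10^6 m/s

For equal de Broglie wavelengths: λ₁ = λ₂

h/(m₁v₁) = h/(m₂v₂)
m₁v₁ = m₂v₂
v₂ = v₁ · (m₁/m₂)

v₂ = 9.35 × 10^6 m/s × (1.67 × 10^-27 kg / 3.34 × 10^-27 kg)
v₂ = 4.68 × 10^6 m/s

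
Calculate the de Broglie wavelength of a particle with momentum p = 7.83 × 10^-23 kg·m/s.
8.46 × 10^-12 m

Using the de Broglie relation λ = h/p:

λ = h/p
λ = (6.626 × 10^-34 J·s) / (7.83 × 10^-23 kg·m/s)
λ = 8.46 × 10^-12 m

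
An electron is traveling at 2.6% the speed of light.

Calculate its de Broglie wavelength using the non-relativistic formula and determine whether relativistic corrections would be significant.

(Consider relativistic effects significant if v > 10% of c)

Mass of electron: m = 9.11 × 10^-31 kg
No, relativistic corrections are not needed.

Using the non-relativistic de Broglie formula λ = h/(mv):

v = 2.6% × c = 7.795 × 10^6 m/s

λ = h/(mv)
λ = (6.626 × 10^-34 J·s) / (9.11 × 10^-31 kg × 7.795 × 10^6 m/s)
λ = 9.33 × 10^-11 m

Since v = 2.6% of c < 10% of c, relativistic corrections are NOT significant and this non-relativistic result is a good approximation.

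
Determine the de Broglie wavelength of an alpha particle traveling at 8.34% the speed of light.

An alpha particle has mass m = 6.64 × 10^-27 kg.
3.99 × 10^-15 m

Using the de Broglie relation λ = h/(mv):

v = 8.34% × c = 2.500 × 10^7 m/s

λ = h/(mv)
λ = (6.626 × 10^-34 J·s) / (6.64 × 10^-27 kg × 2.500 × 10^7 m/s)
λ = 3.99 × 10^-15 m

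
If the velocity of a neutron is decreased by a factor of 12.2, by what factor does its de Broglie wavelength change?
The wavelength increases by a factor of 12.2.

From λ = h/(mv), the wavelength is inversely proportional to velocity:

λ ∝ 1/v

If v → v/12.2, then λ → 12.2λ

When velocity is decreased by a factor of 12.2, the wavelength increases by a factor of 12.2.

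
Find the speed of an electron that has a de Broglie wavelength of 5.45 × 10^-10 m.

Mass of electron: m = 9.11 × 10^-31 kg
1.33 × 10^6 m/s

From the de Broglie relation λ = h/(mv), we solve for v:

v = h/(mλ)
v = (6.626 × 10^-34 J·s) / (9.11 × 10^-31 kg × 5.45 × 10^-10 m)
v = 1.33 × 10^6 m/s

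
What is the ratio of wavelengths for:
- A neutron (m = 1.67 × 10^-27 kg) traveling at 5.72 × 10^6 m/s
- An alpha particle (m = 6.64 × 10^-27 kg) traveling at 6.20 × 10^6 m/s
λ₁/λ₂ = 4.31

Using λ = h/(mv):

λ₁ = h/(m₁v₁) = 6.94 × 10^-14 m
λ₂ = h/(m₂v₂) = 1.61 × 10^-14 m

Ratio λ₁/λ₂ = (m₂v₂)/(m₁v₁)
         = (6.64 × 10^-27 kg × 6.20 × 10^6 m/s) / (1.67 × 10^-27 kg × 5.72 × 10^6 m/s)
         = 4.31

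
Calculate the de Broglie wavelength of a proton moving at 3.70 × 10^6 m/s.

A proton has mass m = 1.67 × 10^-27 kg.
1.07 × 10^-13 m

Using the de Broglie relation λ = h/(mv):

λ = h/(mv)
λ = (6.626 × 10^-34 J·s) / (1.67 × 10^-27 kg × 3.70 × 10^6 m/s)
λ = 1.07 × 10^-13 m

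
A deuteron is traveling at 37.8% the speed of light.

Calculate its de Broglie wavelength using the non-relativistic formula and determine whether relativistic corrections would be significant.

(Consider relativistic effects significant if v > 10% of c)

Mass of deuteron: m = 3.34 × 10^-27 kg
Yes, relativistic corrections are needed.

Using the non-relativistic de Broglie formula λ = h/(mv):

v = 37.8% × c = 1.133 × 10^8 m/s

λ = h/(mv)
λ = (6.626 × 10^-34 J·s) / (3.34 × 10^-27 kg × 1.133 × 10^8 m/s)
λ = 1.75 × 10^-15 m

Since v = 37.8% of c > 10% of c, relativistic corrections ARE significant and the actual wavelength would differ from this non-relativistic estimate.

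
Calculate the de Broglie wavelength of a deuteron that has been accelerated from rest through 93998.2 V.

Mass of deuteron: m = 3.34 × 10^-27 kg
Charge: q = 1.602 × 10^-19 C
6.61 × 10^-14 m

When a particle is accelerated through voltage V, it gains kinetic energy KE = qV.

The de Broglie wavelength is then λ = h/√(2mqV):

λ = h/√(2mqV)
λ = (6.626 × 10^-34 J·s) / √(2 × 3.34 × 10^-27 kg × 1.602 × 10^-19 C × 93998.2 V)
λ = 6.61 × 10^-14 m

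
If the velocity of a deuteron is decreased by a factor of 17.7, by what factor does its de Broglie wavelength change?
The wavelength increases by a factor of 17.7.

From λ = h/(mv), the wavelength is inversely proportional to velocity:

λ ∝ 1/v

If v → v/17.7, then λ → 17.7λ

When velocity is decreased by a factor of 17.7, the wavelength increases by a factor of 17.7.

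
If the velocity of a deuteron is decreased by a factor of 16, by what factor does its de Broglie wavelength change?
The wavelength increases by a factor of 16.

From λ = h/(mv), the wavelength is inversely proportional to velocity:

λ ∝ 1/v

If v → v/16, then λ → 16λ

When velocity is decreased by a factor of 16, the wavelength increases by a factor of 16.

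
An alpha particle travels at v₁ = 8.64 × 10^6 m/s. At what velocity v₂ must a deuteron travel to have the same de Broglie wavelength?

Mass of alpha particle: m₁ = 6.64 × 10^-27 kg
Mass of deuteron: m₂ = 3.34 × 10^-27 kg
v₂ = 1.72 × 10^7 m/s

For equal de Broglie wavelengths: λ₁ = λ₂

h/(m₁v₁) = h/(m₂v₂)
m₁v₁ = m₂v₂
v₂ = v₁ · (m₁/m₂)

v₂ = 8.64 × 10^6 m/s × (6.64 × 10^-27 kg / 3.34 × 10^-27 kg)
v₂ = 1.72 × 10^7 m/s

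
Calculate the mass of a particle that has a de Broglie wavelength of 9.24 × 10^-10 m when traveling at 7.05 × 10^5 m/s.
1.02 × 10^-30 kg

From the de Broglie relation λ = h/(mv), we solve for m:

m = h/(λv)
m = (6.626 × 10^-34 J·s) / (9.24 × 10^-10 m × 7.05 × 10^5 m/s)
m = 1.02 × 10^-30 kg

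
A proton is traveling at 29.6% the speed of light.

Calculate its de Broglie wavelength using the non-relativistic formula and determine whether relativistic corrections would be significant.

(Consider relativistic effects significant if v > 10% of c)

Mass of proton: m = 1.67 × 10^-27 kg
Yes, relativistic corrections are needed.

Using the non-relativistic de Broglie formula λ = h/(mv):

v = 29.6% × c = 8.874 × 10^7 m/s

λ = h/(mv)
λ = (6.626 × 10^-34 J·s) / (1.67 × 10^-27 kg × 8.874 × 10^7 m/s)
λ = 4.47 × 10^-15 m

Since v = 29.6% of c > 10% of c, relativistic corrections ARE significant and the actual wavelength would differ from this non-relativistic estimate.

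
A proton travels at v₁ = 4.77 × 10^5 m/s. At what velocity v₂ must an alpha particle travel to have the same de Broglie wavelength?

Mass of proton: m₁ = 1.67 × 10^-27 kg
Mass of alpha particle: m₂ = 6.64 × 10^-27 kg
v₂ = 1.20 × 10^5 m/s

For equal de Broglie wavelengths: λ₁ = λ₂

h/(m₁v₁) = h/(m₂v₂)
m₁v₁ = m₂v₂
v₂ = v₁ · (m₁/m₂)

v₂ = 4.77 × 10^5 m/s × (1.67 × 10^-27 kg / 6.64 × 10^-27 kg)
v₂ = 1.20 × 10^5 m/s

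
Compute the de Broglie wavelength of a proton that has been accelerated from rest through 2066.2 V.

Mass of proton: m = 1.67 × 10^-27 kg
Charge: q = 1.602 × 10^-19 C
6.30 × 10^-13 m

When a particle is accelerated through voltage V, it gains kinetic energy KE = qV.

The de Broglie wavelength is then λ = h/√(2mqV):

λ = h/√(2mqV)
λ = (6.626 × 10^-34 J·s) / √(2 × 1.67 × 10^-27 kg × 1.602 × 10^-19 C × 2066.2 V)
λ = 6.30 × 10^-13 m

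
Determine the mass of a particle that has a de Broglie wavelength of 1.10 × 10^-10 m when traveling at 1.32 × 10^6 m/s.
4.56 × 10^-30 kg

From the de Broglie relation λ = h/(mv), we solve for m:

m = h/(λv)
m = (6.626 × 10^-34 J·s) / (1.10 × 10^-10 m × 1.32 × 10^6 m/s)
m = 4.56 × 10^-30 kg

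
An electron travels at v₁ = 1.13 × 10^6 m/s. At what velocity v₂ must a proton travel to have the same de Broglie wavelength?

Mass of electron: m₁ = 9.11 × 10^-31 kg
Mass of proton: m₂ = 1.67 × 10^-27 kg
v₂ = 6.16 × 10^2 m/s

For equal de Broglie wavelengths: λ₁ = λ₂

h/(m₁v₁) = h/(m₂v₂)
m₁v₁ = m₂v₂
v₂ = v₁ · (m₁/m₂)

v₂ = 1.13 × 10^6 m/s × (9.11 × 10^-31 kg / 1.67 × 10^-27 kg)
v₂ = 6.16 × 10^2 m/s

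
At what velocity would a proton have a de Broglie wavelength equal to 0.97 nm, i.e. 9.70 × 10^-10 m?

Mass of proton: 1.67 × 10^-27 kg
4.09 × 10^2 m/s

From λ = h/(mv), solve for v:

v = h/(mλ)
v = (6.626 × 10^-34 J·s) / (1.67 × 10^-27 kg × 9.70 × 10^-10 m)
v = 4.09 × 10^2 m/s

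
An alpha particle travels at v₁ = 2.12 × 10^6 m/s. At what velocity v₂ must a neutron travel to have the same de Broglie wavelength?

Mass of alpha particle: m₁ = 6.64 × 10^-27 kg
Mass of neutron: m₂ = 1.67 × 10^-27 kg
v₂ = 8.43 × 10^6 m/s

For equal de Broglie wavelengths: λ₁ = λ₂

h/(m₁v₁) = h/(m₂v₂)
m₁v₁ = m₂v₂
v₂ = v₁ · (m₁/m₂)

v₂ = 2.12 × 10^6 m/s × (6.64 × 10^-27 kg / 1.67 × 10^-27 kg)
v₂ = 8.43 × 10^6 m/s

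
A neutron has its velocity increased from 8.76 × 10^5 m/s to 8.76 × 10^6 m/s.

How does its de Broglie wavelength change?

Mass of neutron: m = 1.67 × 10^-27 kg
The wavelength decreases by a factor of 10.

Using λ = h/(mv):

Initial wavelength: λ₁ = h/(mv₁) = 4.53 × 10^-13 m
Final wavelength: λ₂ = h/(mv₂) = 4.53 × 10^-14 m

Since λ ∝ 1/v, when velocity increases by a factor of 10, the wavelength decreases by a factor of 10.

λ₂/λ₁ = v₁/v₂ = 1/10

The wavelength decreases by a factor of 10.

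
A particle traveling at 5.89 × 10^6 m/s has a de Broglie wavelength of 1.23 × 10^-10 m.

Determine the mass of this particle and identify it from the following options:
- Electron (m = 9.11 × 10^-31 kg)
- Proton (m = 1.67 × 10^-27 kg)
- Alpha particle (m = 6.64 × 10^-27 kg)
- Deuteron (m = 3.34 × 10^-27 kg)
The particle is an electron.

From λ = h/(mv), solve for mass:

m = h/(λv)
m = (6.626 × 10^-34 J·s) / (1.23 × 10^-10 m × 5.89 × 10^6 m/s)
m = 9.15 × 10^-31 kg

Comparing with the listed masses, this is closest to an electron.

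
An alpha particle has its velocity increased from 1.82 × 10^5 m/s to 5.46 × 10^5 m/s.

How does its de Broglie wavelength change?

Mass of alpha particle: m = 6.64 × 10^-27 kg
The wavelength decreases by a factor of 3.

Using λ = h/(mv):

Initial wavelength: λ₁ = h/(mv₁) = 5.48 × 10^-13 m
Final wavelength: λ₂ = h/(mv₂) = 1.83 × 10^-13 m

Since λ ∝ 1/v, when velocity increases by a factor of 3, the wavelength decreases by a factor of 3.

λ₂/λ₁ = v₁/v₂ = 1/3

The wavelength decreases by a factor of 3.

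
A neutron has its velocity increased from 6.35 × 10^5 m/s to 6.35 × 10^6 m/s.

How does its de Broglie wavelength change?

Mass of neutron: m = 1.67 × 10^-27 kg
The wavelength decreases by a factor of 10.

Using λ = h/(mv):

Initial wavelength: λ₁ = h/(mv₁) = 6.25 × 10^-13 m
Final wavelength: λ₂ = h/(mv₂) = 6.25 × 10^-14 m

Since λ ∝ 1/v, when velocity increases by a factor of 10, the wavelength decreases by a factor of 10.

λ₂/λ₁ = v₁/v₂ = 1/10

The wavelength decreases by a factor of 10.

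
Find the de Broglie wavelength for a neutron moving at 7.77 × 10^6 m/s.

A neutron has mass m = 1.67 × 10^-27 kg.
5.11 × 10^-14 m

Using the de Broglie relation λ = h/(mv):

λ = h/(mv)
λ = (6.626 × 10^-34 J·s) / (1.67 × 10^-27 kg × 7.77 × 10^6 m/s)
λ = 5.11 × 10^-14 m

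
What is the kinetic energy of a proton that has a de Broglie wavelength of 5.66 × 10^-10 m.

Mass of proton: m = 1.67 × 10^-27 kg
4.10 × 10^-22 J (or 2.56 × 10^-3 eV)

From λ = h/√(2mKE), we solve for KE:

λ² = h²/(2mKE)
KE = h²/(2mλ²)
KE = (6.626 × 10^-34 J·s)² / (2 × 1.67 × 10^-27 kg × (5.66 × 10^-10 m)²)
KE = 4.10 × 10^-22 J
KE = 2.56 × 10^-3 eV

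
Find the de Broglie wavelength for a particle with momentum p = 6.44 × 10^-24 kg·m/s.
1.03 × 10^-10 m

Using the de Broglie relation λ = h/p:

λ = h/p
λ = (6.626 × 10^-34 J·s) / (6.44 × 10^-24 kg·m/s)
λ = 1.03 × 10^-10 m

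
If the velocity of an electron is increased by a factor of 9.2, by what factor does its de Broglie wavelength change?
The wavelength decreases by a factor of 9.2.

From λ = h/(mv), the wavelength is inversely proportional to velocity:

λ ∝ 1/v

If v → 9.2v, then λ → λ/9.2

When velocity is increased by a factor of 9.2, the wavelength decreases by a factor of 9.2.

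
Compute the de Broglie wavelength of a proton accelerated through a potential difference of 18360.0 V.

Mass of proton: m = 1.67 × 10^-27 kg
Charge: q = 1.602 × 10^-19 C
2.11 × 10^-13 m

When a particle is accelerated through voltage V, it gains kinetic energy KE = qV.

The de Broglie wavelength is then λ = h/√(2mqV):

λ = h/√(2mqV)
λ = (6.626 × 10^-34 J·s) / √(2 × 1.67 × 10^-27 kg × 1.602 × 10^-19 C × 18360.0 V)
λ = 2.11 × 10^-13 m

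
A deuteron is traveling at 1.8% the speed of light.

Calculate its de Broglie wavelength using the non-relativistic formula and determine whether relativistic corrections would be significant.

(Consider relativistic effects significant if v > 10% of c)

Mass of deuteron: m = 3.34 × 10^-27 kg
No, relativistic corrections are not needed.

Using the non-relativistic de Broglie formula λ = h/(mv):

v = 1.8% × c = 5.396 × 10^6 m/s

λ = h/(mv)
λ = (6.626 × 10^-34 J·s) / (3.34 × 10^-27 kg × 5.396 × 10^6 m/s)
λ = 3.68 × 10^-14 m

Since v = 1.8% of c < 10% of c, relativistic corrections are NOT significant and this non-relativistic result is a good approximation.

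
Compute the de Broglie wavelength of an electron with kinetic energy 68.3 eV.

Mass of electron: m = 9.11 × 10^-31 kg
1.48 × 10^-10 m

Using λ = h/√(2mKE):

First convert KE to Joules: KE = 68.3 eV = 1.094 × 10^-17 J

λ = h/√(2mKE)
λ = (6.626 × 10^-34 J·s) / √(2 × 9.11 × 10^-31 kg × 1.094 × 10^-17 J)
λ = 1.48 × 10^-10 m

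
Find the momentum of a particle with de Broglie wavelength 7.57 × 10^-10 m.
8.75 × 10^-25 kg·m/s

From the de Broglie relation λ = h/p, we solve for p:

p = h/λ
p = (6.626 × 10^-34 J·s) / (7.57 × 10^-10 m)
p = 8.75 × 10^-25 kg·m/s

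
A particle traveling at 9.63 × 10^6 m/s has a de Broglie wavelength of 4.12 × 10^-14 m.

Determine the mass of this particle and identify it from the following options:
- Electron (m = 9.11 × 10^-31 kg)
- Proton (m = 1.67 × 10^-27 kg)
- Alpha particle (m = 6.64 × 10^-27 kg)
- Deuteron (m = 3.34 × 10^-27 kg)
The particle is a proton.

From λ = h/(mv), solve for mass:

m = h/(λv)
m = (6.626 × 10^-34 J·s) / (4.12 × 10^-14 m × 9.63 × 10^6 m/s)
m = 1.67 × 10^-27 kg

Comparing with the listed masses, this is closest to a proton.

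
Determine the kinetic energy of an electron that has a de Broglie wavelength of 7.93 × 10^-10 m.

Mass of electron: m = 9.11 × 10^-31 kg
3.83 × 10^-19 J (or 2.39 eV)

From λ = h/√(2mKE), we solve for KE:

λ² = h²/(2mKE)
KE = h²/(2mλ²)
KE = (6.626 × 10^-34 J·s)² / (2 × 9.11 × 10^-31 kg × (7.93 × 10^-10 m)²)
KE = 3.83 × 10^-19 J
KE = 2.39 eV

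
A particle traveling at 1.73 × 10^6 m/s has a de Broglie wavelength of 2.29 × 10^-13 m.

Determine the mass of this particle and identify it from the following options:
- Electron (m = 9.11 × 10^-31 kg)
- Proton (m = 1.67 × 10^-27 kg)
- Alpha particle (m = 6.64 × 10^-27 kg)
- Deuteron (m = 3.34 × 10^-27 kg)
The particle is a proton.

From λ = h/(mv), solve for mass:

m = h/(λv)
m = (6.626 × 10^-34 J·s) / (2.29 × 10^-13 m × 1.73 × 10^6 m/s)
m = 1.67 × 10^-27 kg

Comparing with the listed masses, this is closest to a proton.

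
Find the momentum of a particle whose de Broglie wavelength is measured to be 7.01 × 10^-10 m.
9.45 × 10^-25 kg·m/s

From the de Broglie relation λ = h/p, we solve for p:

p = h/λ
p = (6.626 × 10^-34 J·s) / (7.01 × 10^-10 m)
p = 9.45 × 10^-25 kg·m/s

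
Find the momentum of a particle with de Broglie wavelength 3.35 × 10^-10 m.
1.98 × 10^-24 kg·m/s

From the de Broglie relation λ = h/p, we solve for p:

p = h/λ
p = (6.626 × 10^-34 J·s) / (3.35 × 10^-10 m)
p = 1.98 × 10^-24 kg·m/s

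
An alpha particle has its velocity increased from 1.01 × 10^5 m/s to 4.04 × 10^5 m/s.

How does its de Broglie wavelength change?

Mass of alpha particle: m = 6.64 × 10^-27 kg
The wavelength decreases by a factor of 4.

Using λ = h/(mv):

Initial wavelength: λ₁ = h/(mv₁) = 9.88 × 10^-13 m
Final wavelength: λ₂ = h/(mv₂) = 2.47 × 10^-13 m

Since λ ∝ 1/v, when velocity increases by a factor of 4, the wavelength decreases by a factor of 4.

λ₂/λ₁ = v₁/v₂ = 1/4

The wavelength decreases by a factor of 4.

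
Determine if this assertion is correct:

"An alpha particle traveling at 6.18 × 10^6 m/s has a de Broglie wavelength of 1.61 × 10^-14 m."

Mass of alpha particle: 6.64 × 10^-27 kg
True

The claim is correct.

Using λ = h/(mv):
λ = (6.626 × 10^-34 J·s) / (6.64 × 10^-27 kg × 6.18 × 10^6 m/s)
λ = 1.61 × 10^-14 m

This matches the claimed value.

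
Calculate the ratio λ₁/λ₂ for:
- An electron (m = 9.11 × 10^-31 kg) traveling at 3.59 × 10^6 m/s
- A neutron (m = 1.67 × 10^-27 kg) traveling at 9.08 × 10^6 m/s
λ₁/λ₂ = 4.64 × 10^3

Using λ = h/(mv):

λ₁ = h/(m₁v₁) = 2.03 × 10^-10 m
λ₂ = h/(m₂v₂) = 4.37 × 10^-14 m

Ratio λ₁/λ₂ = (m₂v₂)/(m₁v₁)
         = (1.67 × 10^-27 kg × 9.08 × 10^6 m/s) / (9.11 × 10^-31 kg × 3.59 × 10^6 m/s)
         = 4.64 × 10^3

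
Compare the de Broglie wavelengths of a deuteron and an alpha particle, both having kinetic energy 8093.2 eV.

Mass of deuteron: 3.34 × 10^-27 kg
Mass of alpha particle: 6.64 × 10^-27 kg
The deuteron has the longer wavelength.

Using λ = h/√(2mKE):

For deuteron: λ₁ = h/√(2m₁KE) = 2.25 × 10^-13 m
For alpha particle: λ₂ = h/√(2m₂KE) = 1.60 × 10^-13 m

Since λ ∝ 1/√m at constant kinetic energy, the lighter particle has the longer wavelength.

The deuteron has the longer de Broglie wavelength.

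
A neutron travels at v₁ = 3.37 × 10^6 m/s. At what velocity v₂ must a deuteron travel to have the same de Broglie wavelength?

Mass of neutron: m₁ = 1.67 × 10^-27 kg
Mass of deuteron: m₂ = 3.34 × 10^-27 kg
v₂ = 1.68 × 10^6 m/s

For equal de Broglie wavelengths: λ₁ = λ₂

h/(m₁v₁) = h/(m₂v₂)
m₁v₁ = m₂v₂
v₂ = v₁ · (m₁/m₂)

v₂ = 3.37 × 10^6 m/s × (1.67 × 10^-27 kg / 3.34 × 10^-27 kg)
v₂ = 1.68 × 10^6 m/s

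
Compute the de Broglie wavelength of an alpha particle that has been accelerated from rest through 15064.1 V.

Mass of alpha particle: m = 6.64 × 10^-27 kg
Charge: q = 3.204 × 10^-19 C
8.28 × 10^-14 m

When a particle is accelerated through voltage V, it gains kinetic energy KE = qV.

The de Broglie wavelength is then λ = h/√(2mqV):

λ = h/√(2mqV)
λ = (6.626 × 10^-34 J·s) / √(2 × 6.64 × 10^-27 kg × 3.204 × 10^-19 C × 15064.1 V)
λ = 8.28 × 10^-14 m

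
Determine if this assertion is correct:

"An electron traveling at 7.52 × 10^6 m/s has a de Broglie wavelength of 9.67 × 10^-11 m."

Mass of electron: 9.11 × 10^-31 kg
True

The claim is correct.

Using λ = h/(mv):
λ = (6.626 × 10^-34 J·s) / (9.11 × 10^-31 kg × 7.52 × 10^6 m/s)
λ = 9.67 × 10^-11 m

This matches the claimed value.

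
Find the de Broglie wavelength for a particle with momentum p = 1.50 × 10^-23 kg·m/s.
4.42 × 10^-11 m

Using the de Broglie relation λ = h/p:

λ = h/p
λ = (6.626 × 10^-34 J·s) / (1.50 × 10^-23 kg·m/s)
λ = 4.42 × 10^-11 m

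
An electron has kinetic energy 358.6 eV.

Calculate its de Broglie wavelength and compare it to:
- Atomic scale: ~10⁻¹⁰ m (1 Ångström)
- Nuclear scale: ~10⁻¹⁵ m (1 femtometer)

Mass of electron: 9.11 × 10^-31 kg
λ = 6.48 × 10^-11 m, which is between nuclear and atomic scales.

Using λ = h/√(2mKE):

KE = 358.6 eV = 5.745 × 10^-17 J

λ = h/√(2mKE)
λ = (6.626 × 10^-34 J·s) / √(2 × 9.11 × 10^-31 kg × 5.745 × 10^-17 J)
λ = 6.48 × 10^-11 m

Comparison:
- Atomic scale (10⁻¹⁰ m): λ is 0.65× this size
- Nuclear scale (10⁻¹⁵ m): λ is 6.5e+04× this size

The wavelength is between nuclear and atomic scales.

This wavelength is appropriate for probing atomic structure but too large for nuclear physics experiments.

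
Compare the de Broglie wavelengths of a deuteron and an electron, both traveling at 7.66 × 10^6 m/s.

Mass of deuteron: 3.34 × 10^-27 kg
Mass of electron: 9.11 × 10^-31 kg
The electron has the longer wavelength.

Using λ = h/(mv), since both particles have the same velocity, the wavelength depends only on mass.

For deuteron: λ₁ = h/(m₁v) = 2.59 × 10^-14 m
For electron: λ₂ = h/(m₂v) = 9.50 × 10^-11 m

Since λ ∝ 1/m at constant velocity, the lighter particle has the longer wavelength.

The electron has the longer de Broglie wavelength.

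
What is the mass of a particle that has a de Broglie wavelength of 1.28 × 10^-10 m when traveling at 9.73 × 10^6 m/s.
5.32 × 10^-31 kg

From the de Broglie relation λ = h/(mv), we solve for m:

m = h/(λv)
m = (6.626 × 10^-34 J·s) / (1.28 × 10^-10 m × 9.73 × 10^6 m/s)
m = 5.32 × 10^-31 kg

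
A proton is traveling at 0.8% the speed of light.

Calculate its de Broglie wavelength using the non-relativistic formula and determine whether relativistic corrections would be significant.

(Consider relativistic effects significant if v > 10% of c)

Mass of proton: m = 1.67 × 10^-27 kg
No, relativistic corrections are not needed.

Using the non-relativistic de Broglie formula λ = h/(mv):

v = 0.8% × c = 2.398 × 10^6 m/s

λ = h/(mv)
λ = (6.626 × 10^-34 J·s) / (1.67 × 10^-27 kg × 2.398 × 10^6 m/s)
λ = 1.65 × 10^-13 m

Since v = 0.8% of c < 10% of c, relativistic corrections are NOT significant and this non-relativistic result is a good approximation.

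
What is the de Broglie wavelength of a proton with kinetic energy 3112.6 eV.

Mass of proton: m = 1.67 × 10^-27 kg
5.13 × 10^-13 m

Using λ = h/√(2mKE):

First convert KE to Joules: KE = 3112.6 eV = 4.987 × 10^-16 J

λ = h/√(2mKE)
λ = (6.626 × 10^-34 J·s) / √(2 × 1.67 × 10^-27 kg × 4.987 × 10^-16 J)
λ = 5.13 × 10^-13 m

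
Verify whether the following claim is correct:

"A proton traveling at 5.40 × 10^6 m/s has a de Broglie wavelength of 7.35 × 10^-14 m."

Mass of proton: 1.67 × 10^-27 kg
True

The claim is correct.

Using λ = h/(mv):
λ = (6.626 × 10^-34 J·s) / (1.67 × 10^-27 kg × 5.40 × 10^6 m/s)
λ = 7.35 × 10^-14 m

This matches the claimed value.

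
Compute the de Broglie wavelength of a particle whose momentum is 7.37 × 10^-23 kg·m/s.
8.99 × 10^-12 m

Using the de Broglie relation λ = h/p:

λ = h/p
λ = (6.626 × 10^-34 J·s) / (7.37 × 10^-23 kg·m/s)
λ = 8.99 × 10^-12 m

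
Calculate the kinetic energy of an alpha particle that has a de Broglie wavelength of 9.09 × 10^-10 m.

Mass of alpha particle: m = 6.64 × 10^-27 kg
4.00 × 10^-23 J (or 2.50 × 10^-4 eV)

From λ = h/√(2mKE), we solve for KE:

λ² = h²/(2mKE)
KE = h²/(2mλ²)
KE = (6.626 × 10^-34 J·s)² / (2 × 6.64 × 10^-27 kg × (9.09 × 10^-10 m)²)
KE = 4.00 × 10^-23 J
KE = 2.50 × 10^-4 eV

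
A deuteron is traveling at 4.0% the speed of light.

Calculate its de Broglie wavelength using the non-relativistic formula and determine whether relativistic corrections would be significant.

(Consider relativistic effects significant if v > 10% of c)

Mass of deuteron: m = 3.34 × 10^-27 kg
No, relativistic corrections are not needed.

Using the non-relativistic de Broglie formula λ = h/(mv):

v = 4.0% × c = 1.199 × 10^7 m/s

λ = h/(mv)
λ = (6.626 × 10^-34 J·s) / (3.34 × 10^-27 kg × 1.199 × 10^7 m/s)
λ = 1.65 × 10^-14 m

Since v = 4.0% of c < 10% of c, relativistic corrections are NOT significant and this non-relativistic result is a good approximation.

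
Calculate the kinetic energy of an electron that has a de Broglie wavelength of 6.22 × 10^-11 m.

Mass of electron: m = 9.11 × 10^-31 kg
6.23 × 10^-17 J (or 389 eV)

From λ = h/√(2mKE), we solve for KE:

λ² = h²/(2mKE)
KE = h²/(2mλ²)
KE = (6.626 × 10^-34 J·s)² / (2 × 9.11 × 10^-31 kg × (6.22 × 10^-11 m)²)
KE = 6.23 × 10^-17 J
KE = 389 eV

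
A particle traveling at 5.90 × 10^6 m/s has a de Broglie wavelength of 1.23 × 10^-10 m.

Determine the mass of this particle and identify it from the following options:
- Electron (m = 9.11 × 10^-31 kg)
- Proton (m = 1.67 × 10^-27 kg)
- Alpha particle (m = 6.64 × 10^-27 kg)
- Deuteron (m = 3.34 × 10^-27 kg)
The particle is an electron.

From λ = h/(mv), solve for mass:

m = h/(λv)
m = (6.626 × 10^-34 J·s) / (1.23 × 10^-10 m × 5.90 × 10^6 m/s)
m = 9.13 × 10^-31 kg

Comparing with the listed masses, this is closest to an electron.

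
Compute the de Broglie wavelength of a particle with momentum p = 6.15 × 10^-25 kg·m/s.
1.08 × 10^-9 m

Using the de Broglie relation λ = h/p:

λ = h/p
λ = (6.626 × 10^-34 J·s) / (6.15 × 10^-25 kg·m/s)
λ = 1.08 × 10^-9 m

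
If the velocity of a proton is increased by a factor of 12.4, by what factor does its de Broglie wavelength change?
The wavelength decreases by a factor of 12.4.

From λ = h/(mv), the wavelength is inversely proportional to velocity:

λ ∝ 1/v

If v → 12.4v, then λ → λ/12.4

When velocity is increased by a factor of 12.4, the wavelength decreases by a factor of 12.4.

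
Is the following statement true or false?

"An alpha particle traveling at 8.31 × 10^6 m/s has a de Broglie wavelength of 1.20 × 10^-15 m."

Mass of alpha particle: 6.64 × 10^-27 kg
False

The claim is incorrect.

Using λ = h/(mv):
λ = (6.626 × 10^-34 J·s) / (6.64 × 10^-27 kg × 8.31 × 10^6 m/s)
λ = 1.20 × 10^-14 m

The actual wavelength differs from the claimed 1.20 × 10^-15 m.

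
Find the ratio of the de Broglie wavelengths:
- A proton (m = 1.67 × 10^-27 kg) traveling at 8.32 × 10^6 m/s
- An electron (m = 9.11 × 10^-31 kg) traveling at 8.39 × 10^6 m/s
λ₁/λ₂ = 5.50 × 10^-4

Using λ = h/(mv):

λ₁ = h/(m₁v₁) = 4.77 × 10^-14 m
λ₂ = h/(m₂v₂) = 8.67 × 10^-11 m

Ratio λ₁/λ₂ = (m₂v₂)/(m₁v₁)
         = (9.11 × 10^-31 kg × 8.39 × 10^6 m/s) / (1.67 × 10^-27 kg × 8.32 × 10^6 m/s)
         = 5.50 × 10^-4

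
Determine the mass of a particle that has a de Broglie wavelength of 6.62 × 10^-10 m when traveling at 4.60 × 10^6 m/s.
2.18 × 10^-31 kg

From the de Broglie relation λ = h/(mv), we solve for m:

m = h/(λv)
m = (6.626 × 10^-34 J·s) / (6.62 × 10^-10 m × 4.60 × 10^6 m/s)
m = 2.18 × 10^-31 kg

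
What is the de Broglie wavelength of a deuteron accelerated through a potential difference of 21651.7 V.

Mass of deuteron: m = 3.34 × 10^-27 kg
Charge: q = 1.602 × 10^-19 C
1.38 × 10^-13 m

When a particle is accelerated through voltage V, it gains kinetic energy KE = qV.

The de Broglie wavelength is then λ = h/√(2mqV):

λ = h/√(2mqV)
λ = (6.626 × 10^-34 J·s) / √(2 × 3.34 × 10^-27 kg × 1.602 × 10^-19 C × 21651.7 V)
λ = 1.38 × 10^-13 m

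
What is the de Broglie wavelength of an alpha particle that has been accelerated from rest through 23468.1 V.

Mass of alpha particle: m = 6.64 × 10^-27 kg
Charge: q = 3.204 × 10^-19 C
6.63 × 10^-14 m

When a particle is accelerated through voltage V, it gains kinetic energy KE = qV.

The de Broglie wavelength is then λ = h/√(2mqV):

λ = h/√(2mqV)
λ = (6.626 × 10^-34 J·s) / √(2 × 6.64 × 10^-27 kg × 3.204 × 10^-19 C × 23468.1 V)
λ = 6.63 × 10^-14 m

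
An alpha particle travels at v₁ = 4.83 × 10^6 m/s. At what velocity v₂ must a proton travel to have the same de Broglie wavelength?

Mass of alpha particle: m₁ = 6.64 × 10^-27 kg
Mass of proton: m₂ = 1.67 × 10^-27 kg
v₂ = 1.92 × 10^7 m/s

For equal de Broglie wavelengths: λ₁ = λ₂

h/(m₁v₁) = h/(m₂v₂)
m₁v₁ = m₂v₂
v₂ = v₁ · (m₁/m₂)

v₂ = 4.83 × 10^6 m/s × (6.64 × 10^-27 kg / 1.67 × 10^-27 kg)
v₂ = 1.92 × 10^7 m/s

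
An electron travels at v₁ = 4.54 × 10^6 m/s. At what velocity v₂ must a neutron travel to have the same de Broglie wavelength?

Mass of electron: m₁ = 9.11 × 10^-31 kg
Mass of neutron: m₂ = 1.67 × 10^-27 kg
v₂ = 2.48 × 10^3 m/s

For equal de Broglie wavelengths: λ₁ = λ₂

h/(m₁v₁) = h/(m₂v₂)
m₁v₁ = m₂v₂
v₂ = v₁ · (m₁/m₂)

v₂ = 4.54 × 10^6 m/s × (9.11 × 10^-31 kg / 1.67 × 10^-27 kg)
v₂ = 2.48 × 10^3 m/s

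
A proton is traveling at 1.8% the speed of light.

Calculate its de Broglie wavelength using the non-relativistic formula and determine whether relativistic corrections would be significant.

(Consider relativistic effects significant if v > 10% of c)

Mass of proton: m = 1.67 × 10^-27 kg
No, relativistic corrections are not needed.

Using the non-relativistic de Broglie formula λ = h/(mv):

v = 1.8% × c = 5.396 × 10^6 m/s

λ = h/(mv)
λ = (6.626 × 10^-34 J·s) / (1.67 × 10^-27 kg × 5.396 × 10^6 m/s)
λ = 7.35 × 10^-14 m

Since v = 1.8% of c < 10% of c, relativistic corrections are NOT significant and this non-relativistic result is a good approximation.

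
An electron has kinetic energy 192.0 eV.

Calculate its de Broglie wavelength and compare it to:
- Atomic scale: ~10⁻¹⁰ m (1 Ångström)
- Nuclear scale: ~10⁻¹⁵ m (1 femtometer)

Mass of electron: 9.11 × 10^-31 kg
λ = 8.85 × 10^-11 m, which is between nuclear and atomic scales.

Using λ = h/√(2mKE):

KE = 192.0 eV = 3.076 × 10^-17 J

λ = h/√(2mKE)
λ = (6.626 × 10^-34 J·s) / √(2 × 9.11 × 10^-31 kg × 3.076 × 10^-17 J)
λ = 8.85 × 10^-11 m

Comparison:
- Atomic scale (10⁻¹⁰ m): λ is 0.89× this size
- Nuclear scale (10⁻¹⁵ m): λ is 8.9e+04× this size

The wavelength is between nuclear and atomic scales.

This wavelength is appropriate for probing atomic structure but too large for nuclear physics experiments.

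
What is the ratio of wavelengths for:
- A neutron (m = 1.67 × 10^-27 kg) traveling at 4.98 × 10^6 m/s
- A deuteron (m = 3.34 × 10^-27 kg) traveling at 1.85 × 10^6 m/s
λ₁/λ₂ = 0.743

Using λ = h/(mv):

λ₁ = h/(m₁v₁) = 7.97 × 10^-14 m
λ₂ = h/(m₂v₂) = 1.07 × 10^-13 m

Ratio λ₁/λ₂ = (m₂v₂)/(m₁v₁)
         = (3.34 × 10^-27 kg × 1.85 × 10^6 m/s) / (1.67 × 10^-27 kg × 4.98 × 10^6 m/s)
         = 0.743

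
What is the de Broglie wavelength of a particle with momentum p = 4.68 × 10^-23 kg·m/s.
1.42 × 10^-11 m

Using the de Broglie relation λ = h/p:

λ = h/p
λ = (6.626 × 10^-34 J·s) / (4.68 × 10^-23 kg·m/s)
λ = 1.42 × 10^-11 m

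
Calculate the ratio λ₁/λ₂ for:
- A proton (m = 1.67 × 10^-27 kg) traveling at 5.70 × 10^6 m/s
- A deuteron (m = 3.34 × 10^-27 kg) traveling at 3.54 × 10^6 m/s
λ₁/λ₂ = 1.24

Using λ = h/(mv):

λ₁ = h/(m₁v₁) = 6.96 × 10^-14 m
λ₂ = h/(m₂v₂) = 5.60 × 10^-14 m

Ratio λ₁/λ₂ = (m₂v₂)/(m₁v₁)
         = (3.34 × 10^-27 kg × 3.54 × 10^6 m/s) / (1.67 × 10^-27 kg × 5.70 × 10^6 m/s)
         = 1.24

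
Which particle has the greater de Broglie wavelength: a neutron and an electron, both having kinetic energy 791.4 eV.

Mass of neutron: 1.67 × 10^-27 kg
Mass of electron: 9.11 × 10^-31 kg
The electron has the longer wavelength.

Using λ = h/√(2mKE):

For neutron: λ₁ = h/√(2m₁KE) = 1.02 × 10^-12 m
For electron: λ₂ = h/√(2m₂KE) = 4.36 × 10^-11 m

Since λ ∝ 1/√m at constant kinetic energy, the lighter particle has the longer wavelength.

The electron has the longer de Broglie wavelength.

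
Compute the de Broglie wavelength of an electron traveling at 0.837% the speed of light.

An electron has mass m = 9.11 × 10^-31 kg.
2.90 × 10^-10 m

Using the de Broglie relation λ = h/(mv):

v = 0.837% × c = 2.509 × 10^6 m/s

λ = h/(mv)
λ = (6.626 × 10^-34 J·s) / (9.11 × 10^-31 kg × 2.509 × 10^6 m/s)
λ = 2.90 × 10^-10 m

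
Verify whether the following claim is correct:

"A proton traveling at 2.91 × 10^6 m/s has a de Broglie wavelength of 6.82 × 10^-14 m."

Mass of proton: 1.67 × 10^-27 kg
False

The claim is incorrect.

Using λ = h/(mv):
λ = (6.626 × 10^-34 J·s) / (1.67 × 10^-27 kg × 2.91 × 10^6 m/s)
λ = 1.36 × 10^-13 m

The actual wavelength differs from the claimed 6.82 × 10^-14 m.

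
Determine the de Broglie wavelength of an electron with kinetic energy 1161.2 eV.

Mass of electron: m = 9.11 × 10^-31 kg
3.60 × 10^-11 m

Using λ = h/√(2mKE):

First convert KE to Joules: KE = 1161.2 eV = 1.860 × 10^-16 J

λ = h/√(2mKE)
λ = (6.626 × 10^-34 J·s) / √(2 × 9.11 × 10^-31 kg × 1.860 × 10^-16 J)
λ = 3.60 × 10^-11 m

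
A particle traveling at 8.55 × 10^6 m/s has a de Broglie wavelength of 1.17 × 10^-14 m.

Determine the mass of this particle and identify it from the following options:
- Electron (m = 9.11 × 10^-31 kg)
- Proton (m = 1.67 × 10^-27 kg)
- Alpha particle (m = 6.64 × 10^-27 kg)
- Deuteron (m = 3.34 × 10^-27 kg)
The particle is an alpha particle.

From λ = h/(mv), solve for mass:

m = h/(λv)
m = (6.626 × 10^-34 J·s) / (1.17 × 10^-14 m × 8.55 × 10^6 m/s)
m = 6.62 × 10^-27 kg

Comparing with the listed masses, this is closest to an alpha particle.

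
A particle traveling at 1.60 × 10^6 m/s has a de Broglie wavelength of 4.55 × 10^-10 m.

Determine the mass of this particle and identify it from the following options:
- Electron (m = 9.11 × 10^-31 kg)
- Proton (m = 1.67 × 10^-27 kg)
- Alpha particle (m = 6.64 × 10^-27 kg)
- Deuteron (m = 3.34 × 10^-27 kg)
The particle is an electron.

From λ = h/(mv), solve for mass:

m = h/(λv)
m = (6.626 × 10^-34 J·s) / (4.55 × 10^-10 m × 1.60 × 10^6 m/s)
m = 9.10 × 10^-31 kg

Comparing with the listed masses, this is closest to an electron.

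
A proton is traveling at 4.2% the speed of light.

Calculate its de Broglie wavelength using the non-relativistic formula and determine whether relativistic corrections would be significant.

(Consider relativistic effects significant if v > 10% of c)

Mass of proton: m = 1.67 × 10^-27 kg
No, relativistic corrections are not needed.

Using the non-relativistic de Broglie formula λ = h/(mv):

v = 4.2% × c = 1.259 × 10^7 m/s

λ = h/(mv)
λ = (6.626 × 10^-34 J·s) / (1.67 × 10^-27 kg × 1.259 × 10^7 m/s)
λ = 3.15 × 10^-14 m

Since v = 4.2% of c < 10% of c, relativistic corrections are NOT significant and this non-relativistic result is a good approximation.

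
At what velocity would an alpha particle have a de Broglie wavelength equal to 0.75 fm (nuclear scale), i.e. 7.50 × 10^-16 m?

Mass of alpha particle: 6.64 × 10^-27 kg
1.33 × 10^8 m/s

From λ = h/(mv), solve for v:

v = h/(mλ)
v = (6.626 × 10^-34 J·s) / (6.64 × 10^-27 kg × 7.50 × 10^-16 m)
v = 1.33 × 10^8 m/s

Note: This velocity is 44.4% of the speed of light, so relativistic corrections would be needed for a more accurate calculation.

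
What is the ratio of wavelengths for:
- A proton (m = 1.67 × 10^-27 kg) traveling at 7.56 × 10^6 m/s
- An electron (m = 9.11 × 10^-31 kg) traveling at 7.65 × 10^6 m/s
λ₁/λ₂ = 5.52 × 10^-4

Using λ = h/(mv):

λ₁ = h/(m₁v₁) = 5.25 × 10^-14 m
λ₂ = h/(m₂v₂) = 9.51 × 10^-11 m

Ratio λ₁/λ₂ = (m₂v₂)/(m₁v₁)
         = (9.11 × 10^-31 kg × 7.65 × 10^6 m/s) / (1.67 × 10^-27 kg × 7.56 × 10^6 m/s)
         = 5.52 × 10^-4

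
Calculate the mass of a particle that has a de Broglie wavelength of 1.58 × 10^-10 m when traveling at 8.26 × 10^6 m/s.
5.08 × 10^-31 kg

From the de Broglie relation λ = h/(mv), we solve for m:

m = h/(λv)
m = (6.626 × 10^-34 J·s) / (1.58 × 10^-10 m × 8.26 × 10^6 m/s)
m = 5.08 × 10^-31 kg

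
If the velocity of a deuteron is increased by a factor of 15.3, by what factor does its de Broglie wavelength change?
The wavelength decreases by a factor of 15.3.

From λ = h/(mv), the wavelength is inversely proportional to velocity:

λ ∝ 1/v

If v → 15.3v, then λ → λ/15.3

When velocity is increased by a factor of 15.3, the wavelength decreases by a factor of 15.3.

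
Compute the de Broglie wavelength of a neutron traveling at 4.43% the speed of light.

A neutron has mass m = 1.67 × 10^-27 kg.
2.99 × 10^-14 m

Using the de Broglie relation λ = h/(mv):

v = 4.43% × c = 1.328 × 10^7 m/s

λ = h/(mv)
λ = (6.626 × 10^-34 J·s) / (1.67 × 10^-27 kg × 1.328 × 10^7 m/s)
λ = 2.99 × 10^-14 m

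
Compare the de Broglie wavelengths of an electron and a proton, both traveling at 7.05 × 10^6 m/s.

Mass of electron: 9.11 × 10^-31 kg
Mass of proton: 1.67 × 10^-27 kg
The electron has the longer wavelength.

Using λ = h/(mv), since both particles have the same velocity, the wavelength depends only on mass.

For electron: λ₁ = h/(m₁v) = 1.03 × 10^-10 m
For proton: λ₂ = h/(m₂v) = 5.63 × 10^-14 m

Since λ ∝ 1/m at constant velocity, the lighter particle has the longer wavelength.

The electron has the longer de Broglie wavelength.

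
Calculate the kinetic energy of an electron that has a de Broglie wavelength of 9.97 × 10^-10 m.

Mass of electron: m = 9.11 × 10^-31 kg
2.42 × 10^-19 J (or 1.51 eV)

From λ = h/√(2mKE), we solve for KE:

λ² = h²/(2mKE)
KE = h²/(2mλ²)
KE = (6.626 × 10^-34 J·s)² / (2 × 9.11 × 10^-31 kg × (9.97 × 10^-10 m)²)
KE = 2.42 × 10^-19 J
KE = 1.51 eV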